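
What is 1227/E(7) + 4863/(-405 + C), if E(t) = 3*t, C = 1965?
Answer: 224027/3640 ≈ 61.546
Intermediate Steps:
1227/E(7) + 4863/(-405 + C) = 1227/((3*7)) + 4863/(-405 + 1965) = 1227/21 + 4863/1560 = 1227*(1/21) + 4863*(1/1560) = 409/7 + 1621/520 = 224027/3640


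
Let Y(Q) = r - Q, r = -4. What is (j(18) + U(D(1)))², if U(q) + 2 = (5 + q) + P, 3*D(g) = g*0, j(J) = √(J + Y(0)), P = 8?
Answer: (11 + √14)² ≈ 217.32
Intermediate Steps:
Y(Q) = -4 - Q
j(J) = √(-4 + J) (j(J) = √(J + (-4 - 1*0)) = √(J + (-4 + 0)) = √(J - 4) = √(-4 + J))
D(g) = 0 (D(g) = (g*0)/3 = (⅓)*0 = 0)
U(q) = 11 + q (U(q) = -2 + ((5 + q) + 8) = -2 + (13 + q) = 11 + q)
(j(18) + U(D(1)))² = (√(-4 + 18) + (11 + 0))² = (√14 + 11)² = (11 + √14)²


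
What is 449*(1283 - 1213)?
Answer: 31430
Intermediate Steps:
449*(1283 - 1213) = 449*70 = 31430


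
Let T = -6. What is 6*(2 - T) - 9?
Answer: 39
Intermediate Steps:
6*(2 - T) - 9 = 6*(2 - 1*(-6)) - 9 = 6*(2 + 6) - 9 = 6*8 - 9 = 48 - 9 = 39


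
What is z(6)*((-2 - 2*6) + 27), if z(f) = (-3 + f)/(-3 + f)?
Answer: 13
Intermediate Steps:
z(f) = 1
z(6)*((-2 - 2*6) + 27) = 1*((-2 - 2*6) + 27) = 1*((-2 - 12) + 27) = 1*(-14 + 27) = 1*13 = 13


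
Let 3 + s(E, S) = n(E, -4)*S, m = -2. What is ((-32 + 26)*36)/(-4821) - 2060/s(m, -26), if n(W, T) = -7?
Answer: -3297532/287653 ≈ -11.464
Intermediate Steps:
s(E, S) = -3 - 7*S
((-32 + 26)*36)/(-4821) - 2060/s(m, -26) = ((-32 + 26)*36)/(-4821) - 2060/(-3 - 7*(-26)) = -6*36*(-1/4821) - 2060/(-3 + 182) = -216*(-1/4821) - 2060/179 = 72/1607 - 2060*1/179 = 72/1607 - 2060/179 = -3297532/287653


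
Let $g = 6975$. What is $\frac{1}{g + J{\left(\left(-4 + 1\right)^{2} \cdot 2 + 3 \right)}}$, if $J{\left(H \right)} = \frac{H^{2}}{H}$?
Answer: $\frac{1}{6996} \approx 0.00014294$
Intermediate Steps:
$J{\left(H \right)} = H$
$\frac{1}{g + J{\left(\left(-4 + 1\right)^{2} \cdot 2 + 3 \right)}} = \frac{1}{6975 + \left(\left(-4 + 1\right)^{2} \cdot 2 + 3\right)} = \frac{1}{6975 + \left(\left(-3\right)^{2} \cdot 2 + 3\right)} = \frac{1}{6975 + \left(9 \cdot 2 + 3\right)} = \frac{1}{6975 + \left(18 + 3\right)} = \frac{1}{6975 + 21} = \frac{1}{6996}$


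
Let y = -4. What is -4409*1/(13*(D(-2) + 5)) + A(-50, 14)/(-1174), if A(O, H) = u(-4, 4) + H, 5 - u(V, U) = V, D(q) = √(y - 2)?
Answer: (-299*√6 + 5177661*I)/(15262*(√6 - 5*I)) ≈ -54.722 + 26.799*I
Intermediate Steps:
D(q) = I*√6 (D(q) = √(-4 - 2) = √(-6) = I*√6)
u(V, U) = 5 - V
A(O, H) = 9 + H (A(O, H) = (5 - 1*(-4)) + H = (5 + 4) + H = 9 + H)
-4409*1/(13*(D(-2) + 5)) + A(-50, 14)/(-1174) = -4409*1/(13*(I*√6 + 5)) + (9 + 14)/(-1174) = -4409*1/(13*(5 + I*√6)) + 23*(-1/1174) = -4409/(65 + 13*I*√6) - 23/1174 = -23/1174 - 4409/(65 + 13*I*√6)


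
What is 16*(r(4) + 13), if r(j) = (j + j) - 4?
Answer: 272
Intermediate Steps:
r(j) = -4 + 2*j (r(j) = 2*j - 4 = -4 + 2*j)
16*(r(4) + 13) = 16*((-4 + 2*4) + 13) = 16*((-4 + 8) + 13) = 16*(4 + 13) = 16*17 = 272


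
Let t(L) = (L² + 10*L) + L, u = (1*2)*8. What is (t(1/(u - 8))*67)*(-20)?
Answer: -29815/16 ≈ -1863.4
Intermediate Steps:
u = 16 (u = 2*8 = 16)
t(L) = L² + 11*L
(t(1/(u - 8))*67)*(-20) = (((11 + 1/(16 - 8))/(16 - 8))*67)*(-20) = (((11 + 1/8)/8)*67)*(-20) = (((11 + ⅛)/8)*67)*(-20) = (((⅛)*(89/8))*67)*(-20) = ((89/64)*67)*(-20) = (5963/64)*(-20) = -29815/16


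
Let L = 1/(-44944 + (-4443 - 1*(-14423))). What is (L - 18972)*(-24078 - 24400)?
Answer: 16078625761151/17482 ≈ 9.1973e+8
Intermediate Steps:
L = -1/34964 (L = 1/(-44944 + (-4443 + 14423)) = 1/(-44944 + 9980) = 1/(-34964) = -1/34964 ≈ -2.8601e-5)
(L - 18972)*(-24078 - 24400) = (-1/34964 - 18972)*(-24078 - 24400) = -663337009/34964*(-48478) = 16078625761151/17482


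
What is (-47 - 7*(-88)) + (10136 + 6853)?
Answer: 17558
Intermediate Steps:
(-47 - 7*(-88)) + (10136 + 6853) = (-47 + 616) + 16989 = 569 + 16989 = 17558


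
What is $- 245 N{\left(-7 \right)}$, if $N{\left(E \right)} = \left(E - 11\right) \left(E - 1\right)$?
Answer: $-35280$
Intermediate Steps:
$N{\left(E \right)} = \left(-1 + E\right) \left(-11 + E\right)$ ($N{\left(E \right)} = \left(-11 + E\right) \left(-1 + E\right) = \left(-1 + E\right) \left(-11 + E\right)$)
$- 245 N{\left(-7 \right)} = - 245 \left(11 + \left(-7\right)^{2} - -84\right) = - 245 \left(11 + 49 + 84\right) = \left(-245\right) 144 = -35280$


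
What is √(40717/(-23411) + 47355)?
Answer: 2*√6488283664567/23411 ≈ 217.61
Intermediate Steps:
√(40717/(-23411) + 47355) = √(40717*(-1/23411) + 47355) = √(-40717/23411 + 47355) = √(1108587188/23411) = 2*√6488283664567/23411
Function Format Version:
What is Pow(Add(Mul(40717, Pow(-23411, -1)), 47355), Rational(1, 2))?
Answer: Mul(Rational(2, 23411), Pow(6488283664567, Rational(1, 2))) ≈ 217.61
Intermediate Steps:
Pow(Add(Mul(40717, Pow(-23411, -1)), 47355), Rational(1, 2)) = Pow(Add(Mul(40717, Rational(-1, 23411)), 47355), Rational(1, 2)) = Pow(Add(Rational(-40717, 23411), 47355), Rational(1, 2)) = Pow(Rational(1108587188, 23411), Rational(1, 2)) = Mul(Rational(2, 23411), Pow(6488283664567, Rational(1, 2)))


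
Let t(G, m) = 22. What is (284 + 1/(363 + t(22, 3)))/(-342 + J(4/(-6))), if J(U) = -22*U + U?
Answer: -109341/126280 ≈ -0.86586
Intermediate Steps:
J(U) = -21*U
(284 + 1/(363 + t(22, 3)))/(-342 + J(4/(-6))) = (284 + 1/(363 + 22))/(-342 - 84/(-6)) = (284 + 1/385)/(-342 - 84*(-1)/6) = (284 + 1/385)/(-342 - 21*(-2/3)) = 109341/(385*(-342 + 14)) = (109341/385)/(-328) = (109341/385)*(-1/328) = -109341/126280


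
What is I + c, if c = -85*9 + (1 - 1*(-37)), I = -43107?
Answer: -43834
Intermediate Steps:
c = -727 (c = -765 + (1 + 37) = -765 + 38 = -727)
I + c = -43107 - 727 = -43834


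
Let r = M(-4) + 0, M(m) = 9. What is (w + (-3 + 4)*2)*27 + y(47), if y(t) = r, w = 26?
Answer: 765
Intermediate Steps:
r = 9 (r = 9 + 0 = 9)
y(t) = 9
(w + (-3 + 4)*2)*27 + y(47) = (26 + (-3 + 4)*2)*27 + 9 = (26 + 1*2)*27 + 9 = (26 + 2)*27 + 9 = 28*27 + 9 = 756 + 9 = 765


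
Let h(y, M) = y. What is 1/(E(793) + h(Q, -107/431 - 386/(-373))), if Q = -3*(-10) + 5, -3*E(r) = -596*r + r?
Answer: 3/471940 ≈ 6.3567e-6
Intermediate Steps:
E(r) = 595*r/3 (E(r) = -(-596*r + r)/3 = -(-595)*r/3 = 595*r/3)
Q = 35 (Q = 30 + 5 = 35)
1/(E(793) + h(Q, -107/431 - 386/(-373))) = 1/((595/3)*793 + 35) = 1/(471835/3 + 35) = 1/(471940/3) = 3/471940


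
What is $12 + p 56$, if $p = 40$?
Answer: $2252$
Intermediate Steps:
$12 + p 56 = 12 + 40 \cdot 56 = 12 + 2240 = 2252$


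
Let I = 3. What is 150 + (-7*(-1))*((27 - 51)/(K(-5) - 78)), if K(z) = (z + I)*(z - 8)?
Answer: 1992/13 ≈ 153.23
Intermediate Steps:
K(z) = (-8 + z)*(3 + z) (K(z) = (z + 3)*(z - 8) = (3 + z)*(-8 + z) = (-8 + z)*(3 + z))
150 + (-7*(-1))*((27 - 51)/(K(-5) - 78)) = 150 + (-7*(-1))*((27 - 51)/((-24 + (-5)**2 - 5*(-5)) - 78)) = 150 + 7*(-24/((-24 + 25 + 25) - 78)) = 150 + 7*(-24/(26 - 78)) = 150 + 7*(-24/(-52)) = 150 + 7*(-24*(-1/52)) = 150 + 7*(6/13) = 150 + 42/13 = 1992/13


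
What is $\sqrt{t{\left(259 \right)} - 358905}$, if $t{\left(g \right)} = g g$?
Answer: $4 i \sqrt{18239} \approx 540.21 i$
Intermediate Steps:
$t{\left(g \right)} = g^{2}$
$\sqrt{t{\left(259 \right)} - 358905} = \sqrt{259^{2} - 358905} = \sqrt{67081 - 358905} = \sqrt{-291824} = 4 i \sqrt{18239}$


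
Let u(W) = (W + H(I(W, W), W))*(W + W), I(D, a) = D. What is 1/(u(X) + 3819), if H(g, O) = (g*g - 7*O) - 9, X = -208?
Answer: -1/18509429 ≈ -5.4026e-8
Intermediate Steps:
H(g, O) = -9 + g² - 7*O (H(g, O) = (g² - 7*O) - 9 = -9 + g² - 7*O)
u(W) = 2*W*(-9 + W² - 6*W) (u(W) = (W + (-9 + W² - 7*W))*(W + W) = (-9 + W² - 6*W)*(2*W) = 2*W*(-9 + W² - 6*W))
1/(u(X) + 3819) = 1/(2*(-208)*(-9 + (-208)² - 6*(-208)) + 3819) = 1/(2*(-208)*(-9 + 43264 + 1248) + 3819) = 1/(2*(-208)*44503 + 3819) = 1/(-18513248 + 3819) = 1/(-18509429) = -1/18509429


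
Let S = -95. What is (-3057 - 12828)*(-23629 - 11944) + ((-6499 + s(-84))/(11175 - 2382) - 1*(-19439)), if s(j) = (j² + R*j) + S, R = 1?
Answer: 552099323530/977 ≈ 5.6510e+8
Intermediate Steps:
s(j) = -95 + j + j² (s(j) = (j² + 1*j) - 95 = (j² + j) - 95 = (j + j²) - 95 = -95 + j + j²)
(-3057 - 12828)*(-23629 - 11944) + ((-6499 + s(-84))/(11175 - 2382) - 1*(-19439)) = (-3057 - 12828)*(-23629 - 11944) + ((-6499 + (-95 - 84 + (-84)²))/(11175 - 2382) - 1*(-19439)) = -15885*(-35573) + ((-6499 + (-95 - 84 + 7056))/8793 + 19439) = 565077105 + ((-6499 + 6877)*(1/8793) + 19439) = 565077105 + (378*(1/8793) + 19439) = 565077105 + (42/977 + 19439) = 565077105 + 18991945/977 = 552099323530/977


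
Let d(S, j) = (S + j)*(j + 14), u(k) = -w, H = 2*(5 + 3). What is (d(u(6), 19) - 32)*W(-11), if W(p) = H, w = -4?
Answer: 11632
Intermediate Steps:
H = 16 (H = 2*8 = 16)
W(p) = 16
u(k) = 4 (u(k) = -1*(-4) = 4)
d(S, j) = (14 + j)*(S + j) (d(S, j) = (S + j)*(14 + j) = (14 + j)*(S + j))
(d(u(6), 19) - 32)*W(-11) = ((19² + 14*4 + 14*19 + 4*19) - 32)*16 = ((361 + 56 + 266 + 76) - 32)*16 = (759 - 32)*16 = 727*16 = 11632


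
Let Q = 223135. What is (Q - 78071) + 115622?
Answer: 260686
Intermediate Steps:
(Q - 78071) + 115622 = (223135 - 78071) + 115622 = 145064 + 115622 = 260686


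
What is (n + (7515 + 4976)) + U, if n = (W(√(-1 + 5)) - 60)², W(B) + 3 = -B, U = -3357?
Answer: 13359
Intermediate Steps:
W(B) = -3 - B
n = 4225 (n = ((-3 - √(-1 + 5)) - 60)² = ((-3 - √4) - 60)² = ((-3 - 1*2) - 60)² = ((-3 - 2) - 60)² = (-5 - 60)² = (-65)² = 4225)
(n + (7515 + 4976)) + U = (4225 + (7515 + 4976)) - 3357 = (4225 + 12491) - 3357 = 16716 - 3357 = 13359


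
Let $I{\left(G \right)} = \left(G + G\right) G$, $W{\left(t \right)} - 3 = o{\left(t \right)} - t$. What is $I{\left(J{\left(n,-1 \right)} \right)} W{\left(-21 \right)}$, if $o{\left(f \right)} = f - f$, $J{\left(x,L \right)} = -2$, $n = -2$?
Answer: $192$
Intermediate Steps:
$o{\left(f \right)} = 0$
$W{\left(t \right)} = 3 - t$ ($W{\left(t \right)} = 3 + \left(0 - t\right) = 3 - t$)
$I{\left(G \right)} = 2 G^{2}$ ($I{\left(G \right)} = 2 G G = 2 G^{2}$)
$I{\left(J{\left(n,-1 \right)} \right)} W{\left(-21 \right)} = 2 \left(-2\right)^{2} \left(3 - -21\right) = 2 \cdot 4 \left(3 + 21\right) = 8 \cdot 24 = 192$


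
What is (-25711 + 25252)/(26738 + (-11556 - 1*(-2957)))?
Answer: -27/1067 ≈ -0.025305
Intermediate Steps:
(-25711 + 25252)/(26738 + (-11556 - 1*(-2957))) = -459/(26738 + (-11556 + 2957)) = -459/(26738 - 8599) = -459/18139 = -459*1/18139 = -27/1067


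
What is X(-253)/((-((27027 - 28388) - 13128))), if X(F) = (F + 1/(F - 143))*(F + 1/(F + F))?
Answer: 4275365197/967749288 ≈ 4.4178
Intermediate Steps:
X(F) = (F + 1/(-143 + F))*(F + 1/(2*F))
X(-253)/((-((27027 - 28388) - 13128))) = ((1/2)*(1 - 286*(-253)**3 - 143*(-253) + 2*(-253)**4 + 3*(-253)**2)/(-253*(-143 - 253)))/((-((27027 - 28388) - 13128))) = ((1/2)*(-1/253)*(1 - 286*(-16194277) + 36179 + 2*4097152081 + 3*64009)/(-396))/((-(-1361 - 13128))) = ((1/2)*(-1/253)*(-1/396)*(1 + 4631563222 + 36179 + 8194304162 + 192027))/((-1*(-14489))) = ((1/2)*(-1/253)*(-1/396)*12826095591)/14489 = (4275365197/66792)*(1/14489) = 4275365197/967749288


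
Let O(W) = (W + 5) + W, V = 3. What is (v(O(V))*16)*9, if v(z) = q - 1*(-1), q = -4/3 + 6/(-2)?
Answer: -480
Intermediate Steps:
O(W) = 5 + 2*W (O(W) = (5 + W) + W = 5 + 2*W)
q = -13/3 (q = -4*1/3 + 6*(-1/2) = -4/3 - 3 = -13/3 ≈ -4.3333)
v(z) = -10/3 (v(z) = -13/3 - 1*(-1) = -13/3 + 1 = -10/3)
(v(O(V))*16)*9 = -10/3*16*9 = -160/3*9 = -480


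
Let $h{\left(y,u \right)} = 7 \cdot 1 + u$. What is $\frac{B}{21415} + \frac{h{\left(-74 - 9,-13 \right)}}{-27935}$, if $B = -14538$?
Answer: $- \frac{81198108}{119645605} \approx -0.67866$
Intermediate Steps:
$h{\left(y,u \right)} = 7 + u$
$\frac{B}{21415} + \frac{h{\left(-74 - 9,-13 \right)}}{-27935} = - \frac{14538}{21415} + \frac{7 - 13}{-27935} = \left(-14538\right) \frac{1}{21415} - - \frac{6}{27935} = - \frac{14538}{21415} + \frac{6}{27935} = - \frac{81198108}{119645605}$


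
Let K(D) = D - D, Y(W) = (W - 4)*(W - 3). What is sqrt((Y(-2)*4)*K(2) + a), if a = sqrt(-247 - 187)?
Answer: 434**(1/4)*sqrt(I) ≈ 3.2274 + 3.2274*I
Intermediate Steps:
Y(W) = (-4 + W)*(-3 + W)
a = I*sqrt(434) (a = sqrt(-434) = I*sqrt(434) ≈ 20.833*I)
K(D) = 0
sqrt((Y(-2)*4)*K(2) + a) = sqrt(((12 + (-2)**2 - 7*(-2))*4)*0 + I*sqrt(434)) = sqrt(((12 + 4 + 14)*4)*0 + I*sqrt(434)) = sqrt((30*4)*0 + I*sqrt(434)) = sqrt(120*0 + I*sqrt(434)) = sqrt(0 + I*sqrt(434)) = sqrt(I*sqrt(434)) = 434**(1/4)*sqrt(I)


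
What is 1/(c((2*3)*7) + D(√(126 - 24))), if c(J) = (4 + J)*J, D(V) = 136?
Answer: 1/2068 ≈ 0.00048356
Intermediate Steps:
c(J) = J*(4 + J)
1/(c((2*3)*7) + D(√(126 - 24))) = 1/(((2*3)*7)*(4 + (2*3)*7) + 136) = 1/((6*7)*(4 + 6*7) + 136) = 1/(42*(4 + 42) + 136) = 1/(42*46 + 136) = 1/(1932 + 136) = 1/2068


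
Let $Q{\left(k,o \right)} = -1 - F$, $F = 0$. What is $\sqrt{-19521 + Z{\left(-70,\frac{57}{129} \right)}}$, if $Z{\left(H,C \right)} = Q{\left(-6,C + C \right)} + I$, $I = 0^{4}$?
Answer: $i \sqrt{19522} \approx 139.72 i$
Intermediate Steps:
$Q{\left(k,o \right)} = -1$ ($Q{\left(k,o \right)} = -1 - 0 = -1 + 0 = -1$)
$I = 0$
$Z{\left(H,C \right)} = -1$ ($Z{\left(H,C \right)} = -1 + 0 = -1$)
$\sqrt{-19521 + Z{\left(-70,\frac{57}{129} \right)}} = \sqrt{-19521 - 1} = \sqrt{-19522} = i \sqrt{19522}$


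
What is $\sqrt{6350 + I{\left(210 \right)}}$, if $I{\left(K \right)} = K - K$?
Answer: $5 \sqrt{254} \approx 79.687$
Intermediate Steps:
$I{\left(K \right)} = 0$
$\sqrt{6350 + I{\left(210 \right)}} = \sqrt{6350 + 0} = \sqrt{6350} = 5 \sqrt{254}$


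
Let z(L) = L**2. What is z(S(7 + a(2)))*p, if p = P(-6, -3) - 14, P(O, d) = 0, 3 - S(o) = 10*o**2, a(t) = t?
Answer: -9117486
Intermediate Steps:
S(o) = 3 - 10*o**2
p = -14 (p = 0 - 14 = -14)
z(S(7 + a(2)))*p = (3 - 10*(7 + 2)**2)**2*(-14) = (3 - 10*9**2)**2*(-14) = (3 - 10*81)**2*(-14) = (3 - 810)**2*(-14) = (-807)**2*(-14) = 651249*(-14) = -9117486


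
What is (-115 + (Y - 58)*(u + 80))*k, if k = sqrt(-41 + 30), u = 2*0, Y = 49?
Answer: -835*I*sqrt(11) ≈ -2769.4*I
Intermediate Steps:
u = 0
k = I*sqrt(11) (k = sqrt(-11) = I*sqrt(11) ≈ 3.3166*I)
(-115 + (Y - 58)*(u + 80))*k = (-115 + (49 - 58)*(0 + 80))*(I*sqrt(11)) = (-115 - 9*80)*(I*sqrt(11)) = (-115 - 720)*(I*sqrt(11)) = -835*I*sqrt(11)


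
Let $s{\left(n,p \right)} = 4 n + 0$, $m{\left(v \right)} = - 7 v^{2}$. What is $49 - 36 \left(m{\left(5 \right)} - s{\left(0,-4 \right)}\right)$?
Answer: $6349$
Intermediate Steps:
$s{\left(n,p \right)} = 4 n$
$49 - 36 \left(m{\left(5 \right)} - s{\left(0,-4 \right)}\right) = 49 - 36 \left(- 7 \cdot 5^{2} - 4 \cdot 0\right) = 49 - 36 \left(\left(-7\right) 25 - 0\right) = 49 - 36 \left(-175 + 0\right) = 49 - -6300 = 49 + 6300 = 6349$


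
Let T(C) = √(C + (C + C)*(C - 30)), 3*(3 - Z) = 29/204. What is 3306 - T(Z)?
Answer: 3306 - I*√58716658/612 ≈ 3306.0 - 12.521*I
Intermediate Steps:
Z = 1807/612 (Z = 3 - 29/(3*204) = 3 - ⅓*29/204 = 3 - 29/612 = 1807/612 ≈ 2.9526)
T(C) = √(C + 2*C*(-30 + C)) (T(C) = √(C + (2*C)*(-30 + C)) = √(C + 2*C*(-30 + C)))
3306 - T(Z) = 3306 - √(1807*(-59 + 2*(1807/612))/612) = 3306 - √(1807*(-59 + 1807/306)/612) = 3306 - √((1807/612)*(-16247/306)) = 3306 - √(-29358329/187272) = 3306 - I*√58716658/612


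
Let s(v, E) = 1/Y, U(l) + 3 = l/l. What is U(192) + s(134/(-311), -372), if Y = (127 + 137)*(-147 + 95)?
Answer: -27457/13728 ≈ -2.0001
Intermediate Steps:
U(l) = -2 (U(l) = -3 + l/l = -3 + 1 = -2)
Y = -13728 (Y = 264*(-52) = -13728)
s(v, E) = -1/13728 (s(v, E) = 1/(-13728) = -1/13728)
U(192) + s(134/(-311), -372) = -2 - 1/13728 = -27457/13728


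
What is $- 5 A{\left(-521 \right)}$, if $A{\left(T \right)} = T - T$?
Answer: $0$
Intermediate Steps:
$A{\left(T \right)} = 0$
$- 5 A{\left(-521 \right)} = \left(-5\right) 0 = 0$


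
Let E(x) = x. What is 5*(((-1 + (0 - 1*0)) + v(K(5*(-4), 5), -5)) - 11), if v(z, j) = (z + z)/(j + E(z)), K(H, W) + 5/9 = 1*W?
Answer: -140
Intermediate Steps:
K(H, W) = -5/9 + W (K(H, W) = -5/9 + 1*W = -5/9 + W)
v(z, j) = 2*z/(j + z) (v(z, j) = (z + z)/(j + z) = (2*z)/(j + z) = 2*z/(j + z))
5*(((-1 + (0 - 1*0)) + v(K(5*(-4), 5), -5)) - 11) = 5*(((-1 + (0 - 1*0)) + 2*(-5/9 + 5)/(-5 + (-5/9 + 5))) - 11) = 5*(((-1 + (0 + 0)) + 2*(40/9)/(-5 + 40/9)) - 11) = 5*(((-1 + 0) + 2*(40/9)/(-5/9)) - 11) = 5*((-1 + 2*(40/9)*(-9/5)) - 11) = 5*((-1 - 16) - 11) = 5*(-17 - 11) = 5*(-28) = -140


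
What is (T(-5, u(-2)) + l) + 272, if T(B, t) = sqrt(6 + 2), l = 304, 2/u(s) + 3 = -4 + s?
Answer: 576 + 2*sqrt(2) ≈ 578.83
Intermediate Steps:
u(s) = 2/(-7 + s) (u(s) = 2/(-3 + (-4 + s)) = 2/(-7 + s))
T(B, t) = 2*sqrt(2) (T(B, t) = sqrt(8) = 2*sqrt(2))
(T(-5, u(-2)) + l) + 272 = (2*sqrt(2) + 304) + 272 = (304 + 2*sqrt(2)) + 272 = 576 + 2*sqrt(2)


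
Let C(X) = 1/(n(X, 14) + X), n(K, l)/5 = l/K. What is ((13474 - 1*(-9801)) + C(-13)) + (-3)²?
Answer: 5564863/239 ≈ 23284.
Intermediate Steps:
n(K, l) = 5*l/K (n(K, l) = 5*(l/K) = 5*l/K)
C(X) = 1/(X + 70/X) (C(X) = 1/(5*14/X + X) = 1/(70/X + X) = 1/(X + 70/X))
((13474 - 1*(-9801)) + C(-13)) + (-3)² = ((13474 - 1*(-9801)) - 13/(70 + (-13)²)) + (-3)² = ((13474 + 9801) - 13/(70 + 169)) + 9 = (23275 - 13/239) + 9 = 5562712/239 + 9 = 5564863/239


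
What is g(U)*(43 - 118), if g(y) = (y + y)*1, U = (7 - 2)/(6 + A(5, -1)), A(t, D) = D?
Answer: -150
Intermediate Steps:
U = 1 (U = (7 - 2)/(6 - 1) = 5/5 = 5*(⅕) = 1)
g(y) = 2*y (g(y) = (2*y)*1 = 2*y)
g(U)*(43 - 118) = (2*1)*(43 - 118) = 2*(-75) = -150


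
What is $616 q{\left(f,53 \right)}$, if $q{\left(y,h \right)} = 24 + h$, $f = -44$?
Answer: $47432$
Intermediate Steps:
$616 q{\left(f,53 \right)} = 616 \left(24 + 53\right) = 616 \cdot 77 = 47432$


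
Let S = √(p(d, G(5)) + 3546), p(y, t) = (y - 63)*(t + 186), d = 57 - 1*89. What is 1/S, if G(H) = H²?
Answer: -I*√16499/16499 ≈ -0.0077852*I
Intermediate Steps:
d = -32 (d = 57 - 89 = -32)
p(y, t) = (-63 + y)*(186 + t)
S = I*√16499 (S = √((-11718 - 63*5² + 186*(-32) + 5²*(-32)) + 3546) = √((-11718 - 63*25 - 5952 + 25*(-32)) + 3546) = √((-11718 - 1575 - 5952 - 800) + 3546) = √(-20045 + 3546) = √(-16499) = I*√16499 ≈ 128.45*I)
1/S = 1/(I*√16499) = -I*√16499/16499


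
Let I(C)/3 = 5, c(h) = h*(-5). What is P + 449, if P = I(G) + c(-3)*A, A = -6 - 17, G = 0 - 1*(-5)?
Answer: 119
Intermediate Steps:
G = 5 (G = 0 + 5 = 5)
c(h) = -5*h
I(C) = 15 (I(C) = 3*5 = 15)
A = -23
P = -330 (P = 15 - 5*(-3)*(-23) = 15 + 15*(-23) = 15 - 345 = -330)
P + 449 = -330 + 449 = 119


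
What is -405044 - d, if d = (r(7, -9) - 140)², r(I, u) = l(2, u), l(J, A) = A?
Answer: -427245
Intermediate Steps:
r(I, u) = u
d = 22201 (d = (-9 - 140)² = (-149)² = 22201)
-405044 - d = -405044 - 1*22201 = -405044 - 22201 = -427245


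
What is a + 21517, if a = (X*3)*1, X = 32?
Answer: 21613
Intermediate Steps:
a = 96 (a = (32*3)*1 = 96*1 = 96)
a + 21517 = 96 + 21517 = 21613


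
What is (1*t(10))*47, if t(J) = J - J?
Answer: 0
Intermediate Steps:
t(J) = 0
(1*t(10))*47 = (1*0)*47 = 0*47 = 0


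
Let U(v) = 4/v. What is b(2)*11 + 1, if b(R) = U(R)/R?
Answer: 12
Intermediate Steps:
b(R) = 4/R**2 (b(R) = (4/R)/R = 4/R**2)
b(2)*11 + 1 = (4/2**2)*11 + 1 = (4*(1/4))*11 + 1 = 1*11 + 1 = 11 + 1 = 12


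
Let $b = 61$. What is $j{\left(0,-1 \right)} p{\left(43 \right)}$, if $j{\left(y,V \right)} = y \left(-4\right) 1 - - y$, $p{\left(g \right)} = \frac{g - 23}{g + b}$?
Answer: $0$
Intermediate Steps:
$p{\left(g \right)} = \frac{-23 + g}{61 + g}$ ($p{\left(g \right)} = \frac{g - 23}{g + 61} = \frac{-23 + g}{61 + g}$)
$j{\left(y,V \right)} = - 3 y$ ($j{\left(y,V \right)} = - 4 y 1 + y = - 4 y + y = - 3 y$)
$j{\left(0,-1 \right)} p{\left(43 \right)} = \left(-3\right) 0 \frac{-23 + 43}{61 + 43} = 0 \cdot \frac{1}{104} \cdot 20 = 0 \cdot \frac{5}{26} = 0$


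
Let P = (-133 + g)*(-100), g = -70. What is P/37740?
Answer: 1015/1887 ≈ 0.53789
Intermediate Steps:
P = 20300 (P = (-133 - 70)*(-100) = -203*(-100) = 20300)
P/37740 = 20300/37740 = 20300*(1/37740) = 1015/1887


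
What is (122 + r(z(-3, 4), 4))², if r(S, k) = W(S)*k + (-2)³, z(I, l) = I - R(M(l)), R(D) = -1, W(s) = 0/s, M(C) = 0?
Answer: 12996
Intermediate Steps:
W(s) = 0
z(I, l) = 1 + I (z(I, l) = I - 1*(-1) = I + 1 = 1 + I)
r(S, k) = -8 (r(S, k) = 0*k + (-2)³ = 0 - 8 = -8)
(122 + r(z(-3, 4), 4))² = (122 - 8)² = 114² = 12996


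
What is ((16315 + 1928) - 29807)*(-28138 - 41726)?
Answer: 807907296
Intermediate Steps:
((16315 + 1928) - 29807)*(-28138 - 41726) = (18243 - 29807)*(-69864) = -11564*(-69864) = 807907296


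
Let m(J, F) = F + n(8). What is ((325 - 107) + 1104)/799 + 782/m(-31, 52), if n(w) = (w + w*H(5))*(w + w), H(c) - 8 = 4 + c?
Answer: 1869725/941222 ≈ 1.9865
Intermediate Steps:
H(c) = 12 + c (H(c) = 8 + (4 + c) = 12 + c)
n(w) = 36*w² (n(w) = (w + w*(12 + 5))*(w + w) = (w + w*17)*(2*w) = (w + 17*w)*(2*w) = (18*w)*(2*w) = 36*w²)
m(J, F) = 2304 + F (m(J, F) = F + 36*8² = F + 36*64 = F + 2304 = 2304 + F)
((325 - 107) + 1104)/799 + 782/m(-31, 52) = ((325 - 107) + 1104)/799 + 782/(2304 + 52) = (218 + 1104)*(1/799) + 782/2356 = 1322*(1/799) + 782*(1/2356) = 1322/799 + 391/1178 = 1869725/941222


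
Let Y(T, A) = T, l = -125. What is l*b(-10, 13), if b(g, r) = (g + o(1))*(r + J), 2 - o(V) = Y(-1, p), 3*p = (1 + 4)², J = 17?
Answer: 26250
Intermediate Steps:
p = 25/3 (p = (1 + 4)²/3 = (⅓)*5² = (⅓)*25 = 25/3 ≈ 8.3333)
o(V) = 3 (o(V) = 2 - 1*(-1) = 2 + 1 = 3)
b(g, r) = (3 + g)*(17 + r) (b(g, r) = (g + 3)*(r + 17) = (3 + g)*(17 + r))
l*b(-10, 13) = -125*(51 + 3*13 + 17*(-10) - 10*13) = -125*(51 + 39 - 170 - 130) = -125*(-210) = 26250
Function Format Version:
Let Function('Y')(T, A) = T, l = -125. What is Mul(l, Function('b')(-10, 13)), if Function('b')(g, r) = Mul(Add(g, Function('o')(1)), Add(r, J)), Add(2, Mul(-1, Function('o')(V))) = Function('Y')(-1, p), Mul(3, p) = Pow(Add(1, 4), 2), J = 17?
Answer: 26250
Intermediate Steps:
p = Rational(25, 3) (p = Mul(Rational(1, 3), Pow(Add(1, 4), 2)) = Mul(Rational(1, 3), Pow(5, 2)) = Mul(Rational(1, 3), 25) = Rational(25, 3) ≈ 8.3333)
Function('o')(V) = 3 (Function('o')(V) = Add(2, Mul(-1, -1)) = Add(2, 1) = 3)
Function('b')(g, r) = Mul(Add(3, g), Add(17, r)) (Function('b')(g, r) = Mul(Add(g, 3), Add(r, 17)) = Mul(Add(3, g), Add(17, r)))
Mul(l, Function('b')(-10, 13)) = Mul(-125, Add(51, Mul(3, 13), Mul(17, -10), Mul(-10, 13))) = Mul(-125, Add(51, 39, -170, -130)) = Mul(-125, -210) = 26250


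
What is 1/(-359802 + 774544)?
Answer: 1/414742 ≈ 2.4111e-6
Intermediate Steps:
1/(-359802 + 774544) = 1/414742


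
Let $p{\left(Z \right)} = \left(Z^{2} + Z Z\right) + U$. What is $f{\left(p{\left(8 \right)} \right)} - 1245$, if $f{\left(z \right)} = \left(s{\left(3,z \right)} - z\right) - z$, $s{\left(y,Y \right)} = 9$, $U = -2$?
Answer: $-1488$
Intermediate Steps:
$p{\left(Z \right)} = -2 + 2 Z^{2}$ ($p{\left(Z \right)} = \left(Z^{2} + Z Z\right) - 2 = \left(Z^{2} + Z^{2}\right) - 2 = 2 Z^{2} - 2 = -2 + 2 Z^{2}$)
$f{\left(z \right)} = 9 - 2 z$ ($f{\left(z \right)} = \left(9 - z\right) - z = 9 - 2 z$)
$f{\left(p{\left(8 \right)} \right)} - 1245 = \left(9 - 2 \left(-2 + 2 \cdot 8^{2}\right)\right) - 1245 = \left(9 - 2 \left(-2 + 2 \cdot 64\right)\right) - 1245 = \left(9 - 2 \left(-2 + 128\right)\right) - 1245 = \left(9 - 252\right) - 1245 = -243 - 1245 = -1488$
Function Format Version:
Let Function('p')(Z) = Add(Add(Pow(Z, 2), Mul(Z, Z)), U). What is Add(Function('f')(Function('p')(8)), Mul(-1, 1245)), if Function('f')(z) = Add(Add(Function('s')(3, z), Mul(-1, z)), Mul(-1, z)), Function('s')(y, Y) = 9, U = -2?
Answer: -1488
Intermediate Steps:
Function('p')(Z) = Add(-2, Mul(2, Pow(Z, 2))) (Function('p')(Z) = Add(Add(Pow(Z, 2), Mul(Z, Z)), -2) = Add(Add(Pow(Z, 2), Pow(Z, 2)), -2) = Add(Mul(2, Pow(Z, 2)), -2) = Add(-2, Mul(2, Pow(Z, 2))))
Function('f')(z) = Add(9, Mul(-2, z)) (Function('f')(z) = Add(Add(9, Mul(-1, z)), Mul(-1, z)) = Add(9, Mul(-2, z)))
Add(Function('f')(Function('p')(8)), Mul(-1, 1245)) = Add(Add(9, Mul(-2, Add(-2, Mul(2, Pow(8, 2))))), Mul(-1, 1245)) = Add(Add(9, Mul(-2, Add(-2, Mul(2, 64)))), -1245) = Add(Add(9, Mul(-2, Add(-2, 128))), -1245) = Add(Add(9, Mul(-2, 126)), -1245) = Add(Add(9, -252), -1245) = Add(-243, -1245) = -1488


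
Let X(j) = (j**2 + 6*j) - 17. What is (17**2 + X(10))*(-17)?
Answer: -7344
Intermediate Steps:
X(j) = -17 + j**2 + 6*j
(17**2 + X(10))*(-17) = (17**2 + (-17 + 10**2 + 6*10))*(-17) = (289 + (-17 + 100 + 60))*(-17) = (289 + 143)*(-17) = 432*(-17) = -7344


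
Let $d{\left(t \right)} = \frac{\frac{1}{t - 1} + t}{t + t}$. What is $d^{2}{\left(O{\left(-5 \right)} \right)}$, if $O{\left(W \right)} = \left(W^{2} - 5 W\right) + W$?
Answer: $\frac{3924361}{15681600} \approx 0.25025$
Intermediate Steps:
$O{\left(W \right)} = W^{2} - 4 W$
$d{\left(t \right)} = \frac{t + \frac{1}{-1 + t}}{2 t}$ ($d{\left(t \right)} = \frac{\frac{1}{-1 + t} + t}{2 t} = \left(t + \frac{1}{-1 + t}\right) \frac{1}{2 t} = \frac{t + \frac{1}{-1 + t}}{2 t}$)
$d^{2}{\left(O{\left(-5 \right)} \right)} = \left(\frac{1 + \left(- 5 \left(-4 - 5\right)\right)^{2} - - 5 \left(-4 - 5\right)}{2 \left(- 5 \left(-4 - 5\right)\right) \left(-1 - 5 \left(-4 - 5\right)\right)}\right)^{2} = \left(\frac{1 + \left(\left(-5\right) \left(-9\right)\right)^{2} - \left(-5\right) \left(-9\right)}{2 \left(\left(-5\right) \left(-9\right)\right) \left(-1 - -45\right)}\right)^{2} = \left(\frac{1 + 45^{2} - 45}{2 \cdot 45 \left(-1 + 45\right)}\right)^{2} = \left(\frac{1}{2} \cdot \frac{1}{45} \cdot \frac{1}{44} \left(1 + 2025 - 45\right)\right)^{2} = \left(\frac{1}{2} \cdot \frac{1}{45} \cdot \frac{1}{44} \cdot 1981\right)^{2} = \left(\frac{1981}{3960}\right)^{2} = \frac{3924361}{15681600}$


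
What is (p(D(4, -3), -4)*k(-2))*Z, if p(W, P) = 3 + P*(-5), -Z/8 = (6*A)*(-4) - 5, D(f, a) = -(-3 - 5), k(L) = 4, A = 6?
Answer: 109664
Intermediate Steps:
D(f, a) = 8 (D(f, a) = -1*(-8) = 8)
Z = 1192 (Z = -8*((6*6)*(-4) - 5) = -8*(36*(-4) - 5) = -8*(-144 - 5) = -8*(-149) = 1192)
p(W, P) = 3 - 5*P
(p(D(4, -3), -4)*k(-2))*Z = ((3 - 5*(-4))*4)*1192 = ((3 + 20)*4)*1192 = (23*4)*1192 = 92*1192 = 109664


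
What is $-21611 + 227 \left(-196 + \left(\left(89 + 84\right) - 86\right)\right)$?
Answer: $-46354$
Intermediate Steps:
$-21611 + 227 \left(-196 + \left(\left(89 + 84\right) - 86\right)\right) = -21611 + 227 \left(-196 + \left(173 - 86\right)\right) = -21611 + 227 \left(-196 + 87\right) = -21611 + 227 \left(-109\right) = -21611 - 24743 = -46354$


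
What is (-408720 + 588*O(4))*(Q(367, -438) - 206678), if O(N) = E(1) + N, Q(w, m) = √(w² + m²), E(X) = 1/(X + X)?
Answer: 83926562172 - 406074*√326533 ≈ 8.3694e+10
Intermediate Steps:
E(X) = 1/(2*X)
Q(w, m) = √(m² + w²)
O(N) = ½ + N (O(N) = (½)/1 + N = (½)*1 + N = ½ + N)
(-408720 + 588*O(4))*(Q(367, -438) - 206678) = (-408720 + 588*(½ + 4))*(√((-438)² + 367²) - 206678) = (-408720 + 588*(9/2))*(√(191844 + 134689) - 206678) = (-408720 + 2646)*(√326533 - 206678) = -406074*(-206678 + √326533) = 83926562172 - 406074*√326533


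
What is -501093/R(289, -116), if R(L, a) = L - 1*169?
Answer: -167031/40 ≈ -4175.8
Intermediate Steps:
R(L, a) = -169 + L (R(L, a) = L - 169 = -169 + L)
-501093/R(289, -116) = -501093/(-169 + 289) = -501093/120 = -501093*1/120 = -167031/40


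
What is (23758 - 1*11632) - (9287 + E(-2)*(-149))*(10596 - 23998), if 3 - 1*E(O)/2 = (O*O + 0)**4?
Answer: 1134906888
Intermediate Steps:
E(O) = 6 - 2*O**8 (E(O) = 6 - 2*(O*O + 0)**4 = 6 - 2*(O**2 + 0)**4 = 6 - 2*O**8)
(23758 - 1*11632) - (9287 + E(-2)*(-149))*(10596 - 23998) = (23758 - 1*11632) - (9287 + (6 - 2*(-2)**8)*(-149))*(10596 - 23998) = (23758 - 11632) - (9287 + (6 - 2*256)*(-149))*(-13402) = 12126 - (9287 + (6 - 512)*(-149))*(-13402) = 12126 - (9287 - 506*(-149))*(-13402) = 12126 - (9287 + 75394)*(-13402) = 12126 - 84681*(-13402) = 12126 - 1*(-1134894762) = 12126 + 1134894762 = 1134906888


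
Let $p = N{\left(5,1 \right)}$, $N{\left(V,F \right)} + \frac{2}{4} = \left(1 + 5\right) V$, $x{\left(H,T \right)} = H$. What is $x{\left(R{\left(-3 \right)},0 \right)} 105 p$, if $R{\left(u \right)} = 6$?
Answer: $18585$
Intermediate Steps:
$N{\left(V,F \right)} = - \frac{1}{2} + 6 V$ ($N{\left(V,F \right)} = - \frac{1}{2} + \left(1 + 5\right) V = - \frac{1}{2} + 6 V$)
$p = \frac{59}{2}$ ($p = - \frac{1}{2} + 6 \cdot 5 = - \frac{1}{2} + 30 = \frac{59}{2} \approx 29.5$)
$x{\left(R{\left(-3 \right)},0 \right)} 105 p = 6 \cdot 105 \cdot \frac{59}{2} = 630 \cdot \frac{59}{2} = 18585$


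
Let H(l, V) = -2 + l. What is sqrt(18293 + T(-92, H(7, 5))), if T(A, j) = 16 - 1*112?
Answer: sqrt(18197) ≈ 134.90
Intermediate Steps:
T(A, j) = -96 (T(A, j) = 16 - 112 = -96)
sqrt(18293 + T(-92, H(7, 5))) = sqrt(18293 - 96) = sqrt(18197)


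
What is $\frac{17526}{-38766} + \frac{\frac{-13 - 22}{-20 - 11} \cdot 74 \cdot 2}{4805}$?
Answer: $- \frac{80325915}{192479651} \approx -0.41732$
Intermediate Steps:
$\frac{17526}{-38766} + \frac{\frac{-13 - 22}{-20 - 11} \cdot 74 \cdot 2}{4805} = 17526 \left(- \frac{1}{38766}\right) + - \frac{35}{-31} \cdot 148 \cdot \frac{1}{4805} = - \frac{2921}{6461} + \left(-35\right) \left(- \frac{1}{31}\right) 148 \cdot \frac{1}{4805} = - \frac{2921}{6461} + \frac{35}{31} \cdot 148 \cdot \frac{1}{4805} = - \frac{2921}{6461} + \frac{5180}{31} \cdot \frac{1}{4805} = - \frac{2921}{6461} + \frac{1036}{29791} = - \frac{80325915}{192479651}$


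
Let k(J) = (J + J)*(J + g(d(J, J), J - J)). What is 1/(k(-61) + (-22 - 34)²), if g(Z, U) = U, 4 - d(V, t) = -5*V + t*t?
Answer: 1/10578 ≈ 9.4536e-5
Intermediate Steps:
d(V, t) = 4 - t² + 5*V (d(V, t) = 4 - (-5*V + t*t) = 4 - (-5*V + t²) = 4 - (t² - 5*V) = 4 + (-t² + 5*V) = 4 - t² + 5*V)
k(J) = 2*J² (k(J) = (J + J)*(J + (J - J)) = (2*J)*(J + 0) = (2*J)*J = 2*J²)
1/(k(-61) + (-22 - 34)²) = 1/(2*(-61)² + (-22 - 34)²) = 1/(2*3721 + (-56)²) = 1/(7442 + 3136) = 1/10578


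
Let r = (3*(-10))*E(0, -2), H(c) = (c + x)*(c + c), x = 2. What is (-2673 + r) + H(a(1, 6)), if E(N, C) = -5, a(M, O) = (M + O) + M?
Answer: -2363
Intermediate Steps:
a(M, O) = O + 2*M
H(c) = 2*c*(2 + c) (H(c) = (c + 2)*(c + c) = (2 + c)*(2*c) = 2*c*(2 + c))
r = 150 (r = (3*(-10))*(-5) = -30*(-5) = 150)
(-2673 + r) + H(a(1, 6)) = (-2673 + 150) + 2*(6 + 2*1)*(2 + (6 + 2*1)) = -2523 + 2*(6 + 2)*(2 + (6 + 2)) = -2523 + 2*8*(2 + 8) = -2523 + 2*8*10 = -2523 + 160 = -2363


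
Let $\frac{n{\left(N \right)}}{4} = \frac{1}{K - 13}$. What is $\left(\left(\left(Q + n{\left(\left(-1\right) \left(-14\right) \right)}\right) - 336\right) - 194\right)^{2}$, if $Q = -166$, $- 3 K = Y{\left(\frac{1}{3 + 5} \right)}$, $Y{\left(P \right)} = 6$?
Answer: $\frac{109077136}{225} \approx 4.8479 \cdot 10^{5}$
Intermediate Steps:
$K = -2$ ($K = \left(- \frac{1}{3}\right) 6 = -2$)
$n{\left(N \right)} = - \frac{4}{15}$ ($n{\left(N \right)} = \frac{4}{-2 - 13} = \frac{4}{-15} = 4 \left(- \frac{1}{15}\right) = - \frac{4}{15}$)
$\left(\left(\left(Q + n{\left(\left(-1\right) \left(-14\right) \right)}\right) - 336\right) - 194\right)^{2} = \left(\left(\left(-166 - \frac{4}{15}\right) - 336\right) - 194\right)^{2} = \left(\left(- \frac{2494}{15} - 336\right) - 194\right)^{2} = \left(- \frac{7534}{15} - 194\right)^{2} = \left(- \frac{10444}{15}\right)^{2} = \frac{109077136}{225}$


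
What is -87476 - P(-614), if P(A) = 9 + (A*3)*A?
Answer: -1218473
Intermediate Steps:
P(A) = 9 + 3*A² (P(A) = 9 + (3*A)*A = 9 + 3*A²)
-87476 - P(-614) = -87476 - (9 + 3*(-614)²) = -87476 - (9 + 3*376996) = -87476 - (9 + 1130988) = -87476 - 1*1130997 = -87476 - 1130997 = -1218473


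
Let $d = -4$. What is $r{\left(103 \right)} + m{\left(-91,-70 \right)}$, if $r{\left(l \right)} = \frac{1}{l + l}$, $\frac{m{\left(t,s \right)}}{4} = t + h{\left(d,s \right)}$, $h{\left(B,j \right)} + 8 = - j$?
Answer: $- \frac{23895}{206} \approx -116.0$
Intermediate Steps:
$h{\left(B,j \right)} = -8 - j$
$m{\left(t,s \right)} = -32 - 4 s + 4 t$ ($m{\left(t,s \right)} = 4 \left(t - \left(8 + s\right)\right) = 4 \left(-8 + t - s\right) = -32 - 4 s + 4 t$)
$r{\left(l \right)} = \frac{1}{2 l}$
$r{\left(103 \right)} + m{\left(-91,-70 \right)} = \frac{1}{2 \cdot 103} - 116 = \frac{1}{2} \cdot \frac{1}{103} - 116 = \frac{1}{206} - 116 = - \frac{23895}{206}$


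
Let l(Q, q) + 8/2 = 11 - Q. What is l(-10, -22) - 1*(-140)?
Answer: 157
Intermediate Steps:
l(Q, q) = 7 - Q (l(Q, q) = -4 + (11 - Q) = 7 - Q)
l(-10, -22) - 1*(-140) = (7 - 1*(-10)) - 1*(-140) = (7 + 10) + 140 = 17 + 140 = 157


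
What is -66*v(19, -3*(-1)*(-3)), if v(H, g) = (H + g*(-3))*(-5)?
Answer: 15180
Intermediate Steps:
v(H, g) = -5*H + 15*g (v(H, g) = (H - 3*g)*(-5) = -5*H + 15*g)
-66*v(19, -3*(-1)*(-3)) = -66*(-5*19 + 15*(-3*(-1)*(-3))) = -66*(-95 + 15*(3*(-3))) = -66*(-95 + 15*(-9)) = -66*(-95 - 135) = -66*(-230) = 15180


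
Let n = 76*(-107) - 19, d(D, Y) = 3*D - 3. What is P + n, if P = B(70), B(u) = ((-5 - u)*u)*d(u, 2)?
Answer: -1094901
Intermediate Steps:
d(D, Y) = -3 + 3*D
n = -8151 (n = -8132 - 19 = -8151)
B(u) = u*(-5 - u)*(-3 + 3*u) (B(u) = ((-5 - u)*u)*(-3 + 3*u) = (u*(-5 - u))*(-3 + 3*u) = u*(-5 - u)*(-3 + 3*u))
P = -1086750 (P = -3*70*(-1 + 70)*(5 + 70) = -3*70*69*75 = -1086750)
P + n = -1086750 - 8151 = -1094901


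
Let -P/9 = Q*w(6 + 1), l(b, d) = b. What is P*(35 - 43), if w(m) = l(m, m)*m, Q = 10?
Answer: 35280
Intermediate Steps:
w(m) = m² (w(m) = m*m = m²)
P = -4410 (P = -90*(6 + 1)² = -90*7² = -90*49 = -9*490 = -4410)
P*(35 - 43) = -4410*(35 - 43) = -4410*(-8) = 35280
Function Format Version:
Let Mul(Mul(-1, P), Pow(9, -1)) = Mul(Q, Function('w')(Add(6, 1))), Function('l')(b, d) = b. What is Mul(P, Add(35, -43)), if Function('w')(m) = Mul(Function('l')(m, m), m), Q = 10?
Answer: 35280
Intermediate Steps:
Function('w')(m) = Pow(m, 2) (Function('w')(m) = Mul(m, m) = Pow(m, 2))
P = -4410 (P = Mul(-9, Mul(10, Pow(Add(6, 1), 2))) = Mul(-9, Mul(10, Pow(7, 2))) = Mul(-9, Mul(10, 49)) = Mul(-9, 490) = -4410)
Mul(P, Add(35, -43)) = Mul(-4410, Add(35, -43)) = Mul(-4410, -8) = 35280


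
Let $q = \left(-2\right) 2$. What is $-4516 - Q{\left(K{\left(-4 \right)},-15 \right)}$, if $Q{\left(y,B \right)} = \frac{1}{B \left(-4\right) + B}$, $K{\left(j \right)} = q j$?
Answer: $- \frac{203221}{45} \approx -4516.0$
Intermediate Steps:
$q = -4$
$K{\left(j \right)} = - 4 j$
$Q{\left(y,B \right)} = - \frac{1}{3 B}$ ($Q{\left(y,B \right)} = \frac{1}{- 4 B + B} = \frac{1}{\left(-3\right) B} = - \frac{1}{3 B}$)
$-4516 - Q{\left(K{\left(-4 \right)},-15 \right)} = -4516 - - \frac{1}{3 \left(-15\right)} = -4516 - \left(- \frac{1}{3}\right) \left(- \frac{1}{15}\right) = -4516 - \frac{1}{45} = - \frac{203221}{45}$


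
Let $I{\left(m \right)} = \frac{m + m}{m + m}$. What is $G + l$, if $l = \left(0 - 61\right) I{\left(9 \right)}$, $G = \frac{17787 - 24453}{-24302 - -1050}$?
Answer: $- \frac{705853}{11626} \approx -60.713$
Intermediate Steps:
$I{\left(m \right)} = 1$ ($I{\left(m \right)} = \frac{2 m}{2 m} = 2 m \frac{1}{2 m} = 1$)
$G = \frac{3333}{11626}$ ($G = - \frac{6666}{-24302 + 1050} = - \frac{6666}{-23252} = \left(-6666\right) \left(- \frac{1}{23252}\right) = \frac{3333}{11626} \approx 0.28668$)
$l = -61$ ($l = \left(0 - 61\right) 1 = \left(-61\right) 1 = -61$)
$G + l = \frac{3333}{11626} - 61 = - \frac{705853}{11626}$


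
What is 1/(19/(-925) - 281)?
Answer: -925/259944 ≈ -0.0035585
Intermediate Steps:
1/(19/(-925) - 281) = 1/(19*(-1/925) - 281) = 1/(-19/925 - 281) = 1/(-259944/925) = -925/259944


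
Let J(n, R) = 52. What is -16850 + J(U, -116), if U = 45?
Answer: -16798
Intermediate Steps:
-16850 + J(U, -116) = -16850 + 52 = -16798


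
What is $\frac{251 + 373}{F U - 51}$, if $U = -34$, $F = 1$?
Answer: $- \frac{624}{85} \approx -7.3412$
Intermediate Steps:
$\frac{251 + 373}{F U - 51} = \frac{251 + 373}{1 \left(-34\right) - 51} = \frac{624}{-34 - 51} = \frac{624}{-85} = 624 \left(- \frac{1}{85}\right) = - \frac{624}{85}$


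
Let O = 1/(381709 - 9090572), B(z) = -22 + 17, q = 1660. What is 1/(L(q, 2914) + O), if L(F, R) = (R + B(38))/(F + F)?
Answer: 28913425160/25334079147 ≈ 1.1413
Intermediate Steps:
B(z) = -5
L(F, R) = (-5 + R)/(2*F) (L(F, R) = (R - 5)/(F + F) = (-5 + R)/((2*F)) = (-5 + R)*(1/(2*F)) = (-5 + R)/(2*F))
O = -1/8708863 (O = 1/(-8708863) = -1/8708863 ≈ -1.1483e-7)
1/(L(q, 2914) + O) = 1/((½)*(-5 + 2914)/1660 - 1/8708863) = 1/((½)*(1/1660)*2909 - 1/8708863) = 1/(2909/3320 - 1/8708863) = 1/(25334079147/28913425160) = 28913425160/25334079147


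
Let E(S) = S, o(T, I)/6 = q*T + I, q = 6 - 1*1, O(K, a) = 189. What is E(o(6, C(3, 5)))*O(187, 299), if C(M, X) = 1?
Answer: 35154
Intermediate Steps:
q = 5 (q = 6 - 1 = 5)
o(T, I) = 6*I + 30*T (o(T, I) = 6*(5*T + I) = 6*(I + 5*T) = 6*I + 30*T)
E(o(6, C(3, 5)))*O(187, 299) = (6*1 + 30*6)*189 = (6 + 180)*189 = 186*189 = 35154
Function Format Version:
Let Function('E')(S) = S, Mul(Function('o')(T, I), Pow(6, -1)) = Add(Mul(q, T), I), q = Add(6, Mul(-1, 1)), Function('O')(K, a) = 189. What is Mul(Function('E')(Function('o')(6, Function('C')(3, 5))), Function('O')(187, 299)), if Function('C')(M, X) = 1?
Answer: 35154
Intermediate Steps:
q = 5 (q = Add(6, -1) = 5)
Function('o')(T, I) = Add(Mul(6, I), Mul(30, T)) (Function('o')(T, I) = Mul(6, Add(Mul(5, T), I)) = Mul(6, Add(I, Mul(5, T))) = Add(Mul(6, I), Mul(30, T)))
Mul(Function('E')(Function('o')(6, Function('C')(3, 5))), Function('O')(187, 299)) = Mul(Add(Mul(6, 1), Mul(30, 6)), 189) = Mul(Add(6, 180), 189) = Mul(186, 189) = 35154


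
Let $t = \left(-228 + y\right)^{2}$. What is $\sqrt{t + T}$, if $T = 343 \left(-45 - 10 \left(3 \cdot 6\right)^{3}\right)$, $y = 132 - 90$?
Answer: $57 i \sqrt{6151} \approx 4470.4 i$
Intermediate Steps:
$y = 42$
$t = 34596$ ($t = \left(-228 + 42\right)^{2} = \left(-186\right)^{2} = 34596$)
$T = -20019195$ ($T = 343 \left(-45 - 10 \cdot 18^{3}\right) = 343 \left(-45 - 58320\right) = 343 \left(-58365\right) = -20019195$)
$\sqrt{t + T} = \sqrt{34596 - 20019195} = \sqrt{-19984599} = 57 i \sqrt{6151}$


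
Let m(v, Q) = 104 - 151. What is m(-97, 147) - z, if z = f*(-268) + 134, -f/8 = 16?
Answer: -34485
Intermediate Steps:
f = -128 (f = -8*16 = -128)
m(v, Q) = -47
z = 34438 (z = -128*(-268) + 134 = 34304 + 134 = 34438)
m(-97, 147) - z = -47 - 1*34438 = -47 - 34438 = -34485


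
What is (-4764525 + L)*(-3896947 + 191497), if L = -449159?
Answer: 19319045377800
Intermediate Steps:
(-4764525 + L)*(-3896947 + 191497) = (-4764525 - 449159)*(-3896947 + 191497) = -5213684*(-3705450) = 19319045377800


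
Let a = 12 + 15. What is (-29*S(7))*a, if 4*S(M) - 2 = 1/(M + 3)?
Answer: -16443/40 ≈ -411.08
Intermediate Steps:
a = 27
S(M) = ½ + 1/(4*(3 + M)) (S(M) = ½ + 1/(4*(M + 3)) = ½ + 1/(4*(3 + M)))
(-29*S(7))*a = -29*(7 + 2*7)/(4*(3 + 7))*27 = -29*(7 + 14)/(4*10)*27 = -29*21/(4*10)*27 = -29*21/40*27 = -609/40*27 = -16443/40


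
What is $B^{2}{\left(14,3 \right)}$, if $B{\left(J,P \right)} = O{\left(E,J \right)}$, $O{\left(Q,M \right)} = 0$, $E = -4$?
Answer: $0$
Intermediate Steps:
$B{\left(J,P \right)} = 0$
$B^{2}{\left(14,3 \right)} = 0^{2} = 0$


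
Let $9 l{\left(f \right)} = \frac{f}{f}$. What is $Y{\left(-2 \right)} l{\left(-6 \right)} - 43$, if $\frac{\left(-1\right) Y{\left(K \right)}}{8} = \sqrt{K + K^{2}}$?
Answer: $-43 - \frac{8 \sqrt{2}}{9} \approx -44.257$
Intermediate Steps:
$Y{\left(K \right)} = - 8 \sqrt{K + K^{2}}$
$l{\left(f \right)} = \frac{1}{9}$ ($l{\left(f \right)} = \frac{f \frac{1}{f}}{9} = \frac{1}{9} \cdot 1 = \frac{1}{9}$)
$Y{\left(-2 \right)} l{\left(-6 \right)} - 43 = - 8 \sqrt{- 2 \left(1 - 2\right)} \frac{1}{9} - 43 = - 8 \sqrt{\left(-2\right) \left(-1\right)} \frac{1}{9} - 43 = - 8 \sqrt{2} \cdot \frac{1}{9} - 43 = - \frac{8 \sqrt{2}}{9} - 43 = -43 - \frac{8 \sqrt{2}}{9}$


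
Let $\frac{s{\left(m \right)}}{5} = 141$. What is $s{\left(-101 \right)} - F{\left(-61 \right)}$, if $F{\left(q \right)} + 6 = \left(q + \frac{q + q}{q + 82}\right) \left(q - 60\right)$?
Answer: $- \frac{154832}{21} \approx -7373.0$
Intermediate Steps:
$s{\left(m \right)} = 705$ ($s{\left(m \right)} = 5 \cdot 141 = 705$)
$F{\left(q \right)} = -6 + \left(-60 + q\right) \left(q + \frac{2 q}{82 + q}\right)$ ($F{\left(q \right)} = -6 + \left(q + \frac{q + q}{q + 82}\right) \left(q - 60\right) = -6 + \left(q + \frac{2 q}{82 + q}\right) \left(-60 + q\right) = -6 + \left(-60 + q\right) \left(q + \frac{2 q}{82 + q}\right)$)
$s{\left(-101 \right)} - F{\left(-61 \right)} = 705 - \frac{-492 + \left(-61\right)^{3} - -307806 + 24 \left(-61\right)^{2}}{82 - 61} = 705 - \frac{-492 - 226981 + 307806 + 24 \cdot 3721}{21} = 705 - \frac{-492 - 226981 + 307806 + 89304}{21} = 705 - \frac{1}{21} \cdot 169637 = 705 - \frac{169637}{21} = - \frac{154832}{21}$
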